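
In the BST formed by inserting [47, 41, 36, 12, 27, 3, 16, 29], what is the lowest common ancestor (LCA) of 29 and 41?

Tree insertion order: [47, 41, 36, 12, 27, 3, 16, 29]
Tree (level-order array): [47, 41, None, 36, None, 12, None, 3, 27, None, None, 16, 29]
In a BST, the LCA of p=29, q=41 is the first node v on the
root-to-leaf path with p <= v <= q (go left if both < v, right if both > v).
Walk from root:
  at 47: both 29 and 41 < 47, go left
  at 41: 29 <= 41 <= 41, this is the LCA
LCA = 41


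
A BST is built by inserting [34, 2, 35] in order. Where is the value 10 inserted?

Starting tree (level order): [34, 2, 35]
Insertion path: 34 -> 2
Result: insert 10 as right child of 2
Final tree (level order): [34, 2, 35, None, 10]


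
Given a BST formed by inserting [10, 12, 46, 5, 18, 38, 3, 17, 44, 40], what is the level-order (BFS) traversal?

Tree insertion order: [10, 12, 46, 5, 18, 38, 3, 17, 44, 40]
Tree (level-order array): [10, 5, 12, 3, None, None, 46, None, None, 18, None, 17, 38, None, None, None, 44, 40]
BFS from the root, enqueuing left then right child of each popped node:
  queue [10] -> pop 10, enqueue [5, 12], visited so far: [10]
  queue [5, 12] -> pop 5, enqueue [3], visited so far: [10, 5]
  queue [12, 3] -> pop 12, enqueue [46], visited so far: [10, 5, 12]
  queue [3, 46] -> pop 3, enqueue [none], visited so far: [10, 5, 12, 3]
  queue [46] -> pop 46, enqueue [18], visited so far: [10, 5, 12, 3, 46]
  queue [18] -> pop 18, enqueue [17, 38], visited so far: [10, 5, 12, 3, 46, 18]
  queue [17, 38] -> pop 17, enqueue [none], visited so far: [10, 5, 12, 3, 46, 18, 17]
  queue [38] -> pop 38, enqueue [44], visited so far: [10, 5, 12, 3, 46, 18, 17, 38]
  queue [44] -> pop 44, enqueue [40], visited so far: [10, 5, 12, 3, 46, 18, 17, 38, 44]
  queue [40] -> pop 40, enqueue [none], visited so far: [10, 5, 12, 3, 46, 18, 17, 38, 44, 40]
Result: [10, 5, 12, 3, 46, 18, 17, 38, 44, 40]


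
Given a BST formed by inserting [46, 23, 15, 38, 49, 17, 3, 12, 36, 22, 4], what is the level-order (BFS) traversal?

Tree insertion order: [46, 23, 15, 38, 49, 17, 3, 12, 36, 22, 4]
Tree (level-order array): [46, 23, 49, 15, 38, None, None, 3, 17, 36, None, None, 12, None, 22, None, None, 4]
BFS from the root, enqueuing left then right child of each popped node:
  queue [46] -> pop 46, enqueue [23, 49], visited so far: [46]
  queue [23, 49] -> pop 23, enqueue [15, 38], visited so far: [46, 23]
  queue [49, 15, 38] -> pop 49, enqueue [none], visited so far: [46, 23, 49]
  queue [15, 38] -> pop 15, enqueue [3, 17], visited so far: [46, 23, 49, 15]
  queue [38, 3, 17] -> pop 38, enqueue [36], visited so far: [46, 23, 49, 15, 38]
  queue [3, 17, 36] -> pop 3, enqueue [12], visited so far: [46, 23, 49, 15, 38, 3]
  queue [17, 36, 12] -> pop 17, enqueue [22], visited so far: [46, 23, 49, 15, 38, 3, 17]
  queue [36, 12, 22] -> pop 36, enqueue [none], visited so far: [46, 23, 49, 15, 38, 3, 17, 36]
  queue [12, 22] -> pop 12, enqueue [4], visited so far: [46, 23, 49, 15, 38, 3, 17, 36, 12]
  queue [22, 4] -> pop 22, enqueue [none], visited so far: [46, 23, 49, 15, 38, 3, 17, 36, 12, 22]
  queue [4] -> pop 4, enqueue [none], visited so far: [46, 23, 49, 15, 38, 3, 17, 36, 12, 22, 4]
Result: [46, 23, 49, 15, 38, 3, 17, 36, 12, 22, 4]


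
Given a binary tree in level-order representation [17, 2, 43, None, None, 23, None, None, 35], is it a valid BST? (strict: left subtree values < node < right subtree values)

Level-order array: [17, 2, 43, None, None, 23, None, None, 35]
Validate using subtree bounds (lo, hi): at each node, require lo < value < hi,
then recurse left with hi=value and right with lo=value.
Preorder trace (stopping at first violation):
  at node 17 with bounds (-inf, +inf): OK
  at node 2 with bounds (-inf, 17): OK
  at node 43 with bounds (17, +inf): OK
  at node 23 with bounds (17, 43): OK
  at node 35 with bounds (23, 43): OK
No violation found at any node.
Result: Valid BST


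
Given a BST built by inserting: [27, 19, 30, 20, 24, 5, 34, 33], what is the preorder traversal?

Tree insertion order: [27, 19, 30, 20, 24, 5, 34, 33]
Tree (level-order array): [27, 19, 30, 5, 20, None, 34, None, None, None, 24, 33]
Preorder traversal: [27, 19, 5, 20, 24, 30, 34, 33]


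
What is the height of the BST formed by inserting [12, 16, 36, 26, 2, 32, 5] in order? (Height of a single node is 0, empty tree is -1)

Insertion order: [12, 16, 36, 26, 2, 32, 5]
Tree (level-order array): [12, 2, 16, None, 5, None, 36, None, None, 26, None, None, 32]
Compute height bottom-up (empty subtree = -1):
  height(5) = 1 + max(-1, -1) = 0
  height(2) = 1 + max(-1, 0) = 1
  height(32) = 1 + max(-1, -1) = 0
  height(26) = 1 + max(-1, 0) = 1
  height(36) = 1 + max(1, -1) = 2
  height(16) = 1 + max(-1, 2) = 3
  height(12) = 1 + max(1, 3) = 4
Height = 4


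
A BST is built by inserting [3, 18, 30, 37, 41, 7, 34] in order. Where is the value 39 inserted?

Starting tree (level order): [3, None, 18, 7, 30, None, None, None, 37, 34, 41]
Insertion path: 3 -> 18 -> 30 -> 37 -> 41
Result: insert 39 as left child of 41
Final tree (level order): [3, None, 18, 7, 30, None, None, None, 37, 34, 41, None, None, 39]


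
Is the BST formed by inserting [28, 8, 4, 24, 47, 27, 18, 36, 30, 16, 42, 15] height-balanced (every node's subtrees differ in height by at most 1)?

Tree (level-order array): [28, 8, 47, 4, 24, 36, None, None, None, 18, 27, 30, 42, 16, None, None, None, None, None, None, None, 15]
Definition: a tree is height-balanced if, at every node, |h(left) - h(right)| <= 1 (empty subtree has height -1).
Bottom-up per-node check:
  node 4: h_left=-1, h_right=-1, diff=0 [OK], height=0
  node 15: h_left=-1, h_right=-1, diff=0 [OK], height=0
  node 16: h_left=0, h_right=-1, diff=1 [OK], height=1
  node 18: h_left=1, h_right=-1, diff=2 [FAIL (|1--1|=2 > 1)], height=2
  node 27: h_left=-1, h_right=-1, diff=0 [OK], height=0
  node 24: h_left=2, h_right=0, diff=2 [FAIL (|2-0|=2 > 1)], height=3
  node 8: h_left=0, h_right=3, diff=3 [FAIL (|0-3|=3 > 1)], height=4
  node 30: h_left=-1, h_right=-1, diff=0 [OK], height=0
  node 42: h_left=-1, h_right=-1, diff=0 [OK], height=0
  node 36: h_left=0, h_right=0, diff=0 [OK], height=1
  node 47: h_left=1, h_right=-1, diff=2 [FAIL (|1--1|=2 > 1)], height=2
  node 28: h_left=4, h_right=2, diff=2 [FAIL (|4-2|=2 > 1)], height=5
Node 18 violates the condition: |1 - -1| = 2 > 1.
Result: Not balanced


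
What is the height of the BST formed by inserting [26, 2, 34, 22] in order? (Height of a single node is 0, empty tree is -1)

Insertion order: [26, 2, 34, 22]
Tree (level-order array): [26, 2, 34, None, 22]
Compute height bottom-up (empty subtree = -1):
  height(22) = 1 + max(-1, -1) = 0
  height(2) = 1 + max(-1, 0) = 1
  height(34) = 1 + max(-1, -1) = 0
  height(26) = 1 + max(1, 0) = 2
Height = 2


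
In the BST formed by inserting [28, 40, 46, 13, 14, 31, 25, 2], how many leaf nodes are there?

Tree built from: [28, 40, 46, 13, 14, 31, 25, 2]
Tree (level-order array): [28, 13, 40, 2, 14, 31, 46, None, None, None, 25]
Rule: A leaf has 0 children.
Per-node child counts:
  node 28: 2 child(ren)
  node 13: 2 child(ren)
  node 2: 0 child(ren)
  node 14: 1 child(ren)
  node 25: 0 child(ren)
  node 40: 2 child(ren)
  node 31: 0 child(ren)
  node 46: 0 child(ren)
Matching nodes: [2, 25, 31, 46]
Count of leaf nodes: 4


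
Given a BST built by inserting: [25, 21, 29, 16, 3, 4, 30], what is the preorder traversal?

Tree insertion order: [25, 21, 29, 16, 3, 4, 30]
Tree (level-order array): [25, 21, 29, 16, None, None, 30, 3, None, None, None, None, 4]
Preorder traversal: [25, 21, 16, 3, 4, 29, 30]


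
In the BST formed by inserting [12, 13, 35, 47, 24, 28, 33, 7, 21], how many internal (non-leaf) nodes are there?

Tree built from: [12, 13, 35, 47, 24, 28, 33, 7, 21]
Tree (level-order array): [12, 7, 13, None, None, None, 35, 24, 47, 21, 28, None, None, None, None, None, 33]
Rule: An internal node has at least one child.
Per-node child counts:
  node 12: 2 child(ren)
  node 7: 0 child(ren)
  node 13: 1 child(ren)
  node 35: 2 child(ren)
  node 24: 2 child(ren)
  node 21: 0 child(ren)
  node 28: 1 child(ren)
  node 33: 0 child(ren)
  node 47: 0 child(ren)
Matching nodes: [12, 13, 35, 24, 28]
Count of internal (non-leaf) nodes: 5


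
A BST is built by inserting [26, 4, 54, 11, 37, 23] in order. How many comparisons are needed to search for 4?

Search path for 4: 26 -> 4
Found: True
Comparisons: 2


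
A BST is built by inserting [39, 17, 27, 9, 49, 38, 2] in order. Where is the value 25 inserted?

Starting tree (level order): [39, 17, 49, 9, 27, None, None, 2, None, None, 38]
Insertion path: 39 -> 17 -> 27
Result: insert 25 as left child of 27
Final tree (level order): [39, 17, 49, 9, 27, None, None, 2, None, 25, 38]


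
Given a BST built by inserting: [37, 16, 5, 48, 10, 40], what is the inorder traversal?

Tree insertion order: [37, 16, 5, 48, 10, 40]
Tree (level-order array): [37, 16, 48, 5, None, 40, None, None, 10]
Inorder traversal: [5, 10, 16, 37, 40, 48]


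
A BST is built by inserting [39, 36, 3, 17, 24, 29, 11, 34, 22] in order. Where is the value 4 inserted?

Starting tree (level order): [39, 36, None, 3, None, None, 17, 11, 24, None, None, 22, 29, None, None, None, 34]
Insertion path: 39 -> 36 -> 3 -> 17 -> 11
Result: insert 4 as left child of 11
Final tree (level order): [39, 36, None, 3, None, None, 17, 11, 24, 4, None, 22, 29, None, None, None, None, None, 34]


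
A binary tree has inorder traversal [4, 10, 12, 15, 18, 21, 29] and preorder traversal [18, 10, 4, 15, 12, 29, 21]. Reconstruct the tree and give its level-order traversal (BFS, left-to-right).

Inorder:  [4, 10, 12, 15, 18, 21, 29]
Preorder: [18, 10, 4, 15, 12, 29, 21]
Algorithm: preorder visits root first, so consume preorder in order;
for each root, split the current inorder slice at that value into
left-subtree inorder and right-subtree inorder, then recurse.
Recursive splits:
  root=18; inorder splits into left=[4, 10, 12, 15], right=[21, 29]
  root=10; inorder splits into left=[4], right=[12, 15]
  root=4; inorder splits into left=[], right=[]
  root=15; inorder splits into left=[12], right=[]
  root=12; inorder splits into left=[], right=[]
  root=29; inorder splits into left=[21], right=[]
  root=21; inorder splits into left=[], right=[]
Reconstructed level-order: [18, 10, 29, 4, 15, 21, 12]


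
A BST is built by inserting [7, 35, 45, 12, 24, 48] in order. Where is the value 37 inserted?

Starting tree (level order): [7, None, 35, 12, 45, None, 24, None, 48]
Insertion path: 7 -> 35 -> 45
Result: insert 37 as left child of 45
Final tree (level order): [7, None, 35, 12, 45, None, 24, 37, 48]


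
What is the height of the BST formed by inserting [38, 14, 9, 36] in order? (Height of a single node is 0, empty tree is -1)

Insertion order: [38, 14, 9, 36]
Tree (level-order array): [38, 14, None, 9, 36]
Compute height bottom-up (empty subtree = -1):
  height(9) = 1 + max(-1, -1) = 0
  height(36) = 1 + max(-1, -1) = 0
  height(14) = 1 + max(0, 0) = 1
  height(38) = 1 + max(1, -1) = 2
Height = 2


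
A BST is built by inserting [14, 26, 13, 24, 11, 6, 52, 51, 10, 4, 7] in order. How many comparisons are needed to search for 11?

Search path for 11: 14 -> 13 -> 11
Found: True
Comparisons: 3


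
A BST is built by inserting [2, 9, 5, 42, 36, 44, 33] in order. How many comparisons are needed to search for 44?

Search path for 44: 2 -> 9 -> 42 -> 44
Found: True
Comparisons: 4


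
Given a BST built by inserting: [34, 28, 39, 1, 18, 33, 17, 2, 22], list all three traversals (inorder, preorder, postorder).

Tree insertion order: [34, 28, 39, 1, 18, 33, 17, 2, 22]
Tree (level-order array): [34, 28, 39, 1, 33, None, None, None, 18, None, None, 17, 22, 2]
Inorder (L, root, R): [1, 2, 17, 18, 22, 28, 33, 34, 39]
Preorder (root, L, R): [34, 28, 1, 18, 17, 2, 22, 33, 39]
Postorder (L, R, root): [2, 17, 22, 18, 1, 33, 28, 39, 34]


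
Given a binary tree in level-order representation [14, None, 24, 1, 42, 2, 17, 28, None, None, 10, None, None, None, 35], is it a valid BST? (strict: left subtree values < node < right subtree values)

Level-order array: [14, None, 24, 1, 42, 2, 17, 28, None, None, 10, None, None, None, 35]
Validate using subtree bounds (lo, hi): at each node, require lo < value < hi,
then recurse left with hi=value and right with lo=value.
Preorder trace (stopping at first violation):
  at node 14 with bounds (-inf, +inf): OK
  at node 24 with bounds (14, +inf): OK
  at node 1 with bounds (14, 24): VIOLATION
Node 1 violates its bound: not (14 < 1 < 24).
Result: Not a valid BST


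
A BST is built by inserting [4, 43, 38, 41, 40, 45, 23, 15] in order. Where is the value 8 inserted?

Starting tree (level order): [4, None, 43, 38, 45, 23, 41, None, None, 15, None, 40]
Insertion path: 4 -> 43 -> 38 -> 23 -> 15
Result: insert 8 as left child of 15
Final tree (level order): [4, None, 43, 38, 45, 23, 41, None, None, 15, None, 40, None, 8]


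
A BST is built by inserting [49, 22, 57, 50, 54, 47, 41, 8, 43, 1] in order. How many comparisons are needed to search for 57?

Search path for 57: 49 -> 57
Found: True
Comparisons: 2


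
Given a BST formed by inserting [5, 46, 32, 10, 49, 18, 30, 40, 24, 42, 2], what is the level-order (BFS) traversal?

Tree insertion order: [5, 46, 32, 10, 49, 18, 30, 40, 24, 42, 2]
Tree (level-order array): [5, 2, 46, None, None, 32, 49, 10, 40, None, None, None, 18, None, 42, None, 30, None, None, 24]
BFS from the root, enqueuing left then right child of each popped node:
  queue [5] -> pop 5, enqueue [2, 46], visited so far: [5]
  queue [2, 46] -> pop 2, enqueue [none], visited so far: [5, 2]
  queue [46] -> pop 46, enqueue [32, 49], visited so far: [5, 2, 46]
  queue [32, 49] -> pop 32, enqueue [10, 40], visited so far: [5, 2, 46, 32]
  queue [49, 10, 40] -> pop 49, enqueue [none], visited so far: [5, 2, 46, 32, 49]
  queue [10, 40] -> pop 10, enqueue [18], visited so far: [5, 2, 46, 32, 49, 10]
  queue [40, 18] -> pop 40, enqueue [42], visited so far: [5, 2, 46, 32, 49, 10, 40]
  queue [18, 42] -> pop 18, enqueue [30], visited so far: [5, 2, 46, 32, 49, 10, 40, 18]
  queue [42, 30] -> pop 42, enqueue [none], visited so far: [5, 2, 46, 32, 49, 10, 40, 18, 42]
  queue [30] -> pop 30, enqueue [24], visited so far: [5, 2, 46, 32, 49, 10, 40, 18, 42, 30]
  queue [24] -> pop 24, enqueue [none], visited so far: [5, 2, 46, 32, 49, 10, 40, 18, 42, 30, 24]
Result: [5, 2, 46, 32, 49, 10, 40, 18, 42, 30, 24]


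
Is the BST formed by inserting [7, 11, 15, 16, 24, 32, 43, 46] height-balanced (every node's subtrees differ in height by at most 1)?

Tree (level-order array): [7, None, 11, None, 15, None, 16, None, 24, None, 32, None, 43, None, 46]
Definition: a tree is height-balanced if, at every node, |h(left) - h(right)| <= 1 (empty subtree has height -1).
Bottom-up per-node check:
  node 46: h_left=-1, h_right=-1, diff=0 [OK], height=0
  node 43: h_left=-1, h_right=0, diff=1 [OK], height=1
  node 32: h_left=-1, h_right=1, diff=2 [FAIL (|-1-1|=2 > 1)], height=2
  node 24: h_left=-1, h_right=2, diff=3 [FAIL (|-1-2|=3 > 1)], height=3
  node 16: h_left=-1, h_right=3, diff=4 [FAIL (|-1-3|=4 > 1)], height=4
  node 15: h_left=-1, h_right=4, diff=5 [FAIL (|-1-4|=5 > 1)], height=5
  node 11: h_left=-1, h_right=5, diff=6 [FAIL (|-1-5|=6 > 1)], height=6
  node 7: h_left=-1, h_right=6, diff=7 [FAIL (|-1-6|=7 > 1)], height=7
Node 32 violates the condition: |-1 - 1| = 2 > 1.
Result: Not balanced


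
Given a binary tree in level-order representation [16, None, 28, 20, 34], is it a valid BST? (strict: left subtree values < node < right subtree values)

Level-order array: [16, None, 28, 20, 34]
Validate using subtree bounds (lo, hi): at each node, require lo < value < hi,
then recurse left with hi=value and right with lo=value.
Preorder trace (stopping at first violation):
  at node 16 with bounds (-inf, +inf): OK
  at node 28 with bounds (16, +inf): OK
  at node 20 with bounds (16, 28): OK
  at node 34 with bounds (28, +inf): OK
No violation found at any node.
Result: Valid BST


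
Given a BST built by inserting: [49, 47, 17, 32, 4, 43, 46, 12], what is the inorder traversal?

Tree insertion order: [49, 47, 17, 32, 4, 43, 46, 12]
Tree (level-order array): [49, 47, None, 17, None, 4, 32, None, 12, None, 43, None, None, None, 46]
Inorder traversal: [4, 12, 17, 32, 43, 46, 47, 49]


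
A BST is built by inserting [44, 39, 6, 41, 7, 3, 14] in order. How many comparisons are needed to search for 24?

Search path for 24: 44 -> 39 -> 6 -> 7 -> 14
Found: False
Comparisons: 5


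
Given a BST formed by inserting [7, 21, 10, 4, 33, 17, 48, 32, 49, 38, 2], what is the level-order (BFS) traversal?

Tree insertion order: [7, 21, 10, 4, 33, 17, 48, 32, 49, 38, 2]
Tree (level-order array): [7, 4, 21, 2, None, 10, 33, None, None, None, 17, 32, 48, None, None, None, None, 38, 49]
BFS from the root, enqueuing left then right child of each popped node:
  queue [7] -> pop 7, enqueue [4, 21], visited so far: [7]
  queue [4, 21] -> pop 4, enqueue [2], visited so far: [7, 4]
  queue [21, 2] -> pop 21, enqueue [10, 33], visited so far: [7, 4, 21]
  queue [2, 10, 33] -> pop 2, enqueue [none], visited so far: [7, 4, 21, 2]
  queue [10, 33] -> pop 10, enqueue [17], visited so far: [7, 4, 21, 2, 10]
  queue [33, 17] -> pop 33, enqueue [32, 48], visited so far: [7, 4, 21, 2, 10, 33]
  queue [17, 32, 48] -> pop 17, enqueue [none], visited so far: [7, 4, 21, 2, 10, 33, 17]
  queue [32, 48] -> pop 32, enqueue [none], visited so far: [7, 4, 21, 2, 10, 33, 17, 32]
  queue [48] -> pop 48, enqueue [38, 49], visited so far: [7, 4, 21, 2, 10, 33, 17, 32, 48]
  queue [38, 49] -> pop 38, enqueue [none], visited so far: [7, 4, 21, 2, 10, 33, 17, 32, 48, 38]
  queue [49] -> pop 49, enqueue [none], visited so far: [7, 4, 21, 2, 10, 33, 17, 32, 48, 38, 49]
Result: [7, 4, 21, 2, 10, 33, 17, 32, 48, 38, 49]


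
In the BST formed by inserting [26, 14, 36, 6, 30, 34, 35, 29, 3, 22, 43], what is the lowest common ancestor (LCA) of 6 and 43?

Tree insertion order: [26, 14, 36, 6, 30, 34, 35, 29, 3, 22, 43]
Tree (level-order array): [26, 14, 36, 6, 22, 30, 43, 3, None, None, None, 29, 34, None, None, None, None, None, None, None, 35]
In a BST, the LCA of p=6, q=43 is the first node v on the
root-to-leaf path with p <= v <= q (go left if both < v, right if both > v).
Walk from root:
  at 26: 6 <= 26 <= 43, this is the LCA
LCA = 26


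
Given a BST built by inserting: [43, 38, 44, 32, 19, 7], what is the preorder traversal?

Tree insertion order: [43, 38, 44, 32, 19, 7]
Tree (level-order array): [43, 38, 44, 32, None, None, None, 19, None, 7]
Preorder traversal: [43, 38, 32, 19, 7, 44]


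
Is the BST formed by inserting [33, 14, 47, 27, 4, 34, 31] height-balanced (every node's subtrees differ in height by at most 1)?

Tree (level-order array): [33, 14, 47, 4, 27, 34, None, None, None, None, 31]
Definition: a tree is height-balanced if, at every node, |h(left) - h(right)| <= 1 (empty subtree has height -1).
Bottom-up per-node check:
  node 4: h_left=-1, h_right=-1, diff=0 [OK], height=0
  node 31: h_left=-1, h_right=-1, diff=0 [OK], height=0
  node 27: h_left=-1, h_right=0, diff=1 [OK], height=1
  node 14: h_left=0, h_right=1, diff=1 [OK], height=2
  node 34: h_left=-1, h_right=-1, diff=0 [OK], height=0
  node 47: h_left=0, h_right=-1, diff=1 [OK], height=1
  node 33: h_left=2, h_right=1, diff=1 [OK], height=3
All nodes satisfy the balance condition.
Result: Balanced


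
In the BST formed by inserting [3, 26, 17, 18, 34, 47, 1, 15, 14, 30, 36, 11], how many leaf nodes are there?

Tree built from: [3, 26, 17, 18, 34, 47, 1, 15, 14, 30, 36, 11]
Tree (level-order array): [3, 1, 26, None, None, 17, 34, 15, 18, 30, 47, 14, None, None, None, None, None, 36, None, 11]
Rule: A leaf has 0 children.
Per-node child counts:
  node 3: 2 child(ren)
  node 1: 0 child(ren)
  node 26: 2 child(ren)
  node 17: 2 child(ren)
  node 15: 1 child(ren)
  node 14: 1 child(ren)
  node 11: 0 child(ren)
  node 18: 0 child(ren)
  node 34: 2 child(ren)
  node 30: 0 child(ren)
  node 47: 1 child(ren)
  node 36: 0 child(ren)
Matching nodes: [1, 11, 18, 30, 36]
Count of leaf nodes: 5


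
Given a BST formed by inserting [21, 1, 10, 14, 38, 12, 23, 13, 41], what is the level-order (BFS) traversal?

Tree insertion order: [21, 1, 10, 14, 38, 12, 23, 13, 41]
Tree (level-order array): [21, 1, 38, None, 10, 23, 41, None, 14, None, None, None, None, 12, None, None, 13]
BFS from the root, enqueuing left then right child of each popped node:
  queue [21] -> pop 21, enqueue [1, 38], visited so far: [21]
  queue [1, 38] -> pop 1, enqueue [10], visited so far: [21, 1]
  queue [38, 10] -> pop 38, enqueue [23, 41], visited so far: [21, 1, 38]
  queue [10, 23, 41] -> pop 10, enqueue [14], visited so far: [21, 1, 38, 10]
  queue [23, 41, 14] -> pop 23, enqueue [none], visited so far: [21, 1, 38, 10, 23]
  queue [41, 14] -> pop 41, enqueue [none], visited so far: [21, 1, 38, 10, 23, 41]
  queue [14] -> pop 14, enqueue [12], visited so far: [21, 1, 38, 10, 23, 41, 14]
  queue [12] -> pop 12, enqueue [13], visited so far: [21, 1, 38, 10, 23, 41, 14, 12]
  queue [13] -> pop 13, enqueue [none], visited so far: [21, 1, 38, 10, 23, 41, 14, 12, 13]
Result: [21, 1, 38, 10, 23, 41, 14, 12, 13]


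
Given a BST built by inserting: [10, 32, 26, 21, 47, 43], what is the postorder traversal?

Tree insertion order: [10, 32, 26, 21, 47, 43]
Tree (level-order array): [10, None, 32, 26, 47, 21, None, 43]
Postorder traversal: [21, 26, 43, 47, 32, 10]


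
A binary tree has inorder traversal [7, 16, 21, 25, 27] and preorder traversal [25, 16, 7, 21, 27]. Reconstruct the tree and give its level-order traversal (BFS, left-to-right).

Inorder:  [7, 16, 21, 25, 27]
Preorder: [25, 16, 7, 21, 27]
Algorithm: preorder visits root first, so consume preorder in order;
for each root, split the current inorder slice at that value into
left-subtree inorder and right-subtree inorder, then recurse.
Recursive splits:
  root=25; inorder splits into left=[7, 16, 21], right=[27]
  root=16; inorder splits into left=[7], right=[21]
  root=7; inorder splits into left=[], right=[]
  root=21; inorder splits into left=[], right=[]
  root=27; inorder splits into left=[], right=[]
Reconstructed level-order: [25, 16, 27, 7, 21]


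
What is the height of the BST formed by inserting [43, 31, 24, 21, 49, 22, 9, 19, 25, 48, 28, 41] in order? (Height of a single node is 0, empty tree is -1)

Insertion order: [43, 31, 24, 21, 49, 22, 9, 19, 25, 48, 28, 41]
Tree (level-order array): [43, 31, 49, 24, 41, 48, None, 21, 25, None, None, None, None, 9, 22, None, 28, None, 19]
Compute height bottom-up (empty subtree = -1):
  height(19) = 1 + max(-1, -1) = 0
  height(9) = 1 + max(-1, 0) = 1
  height(22) = 1 + max(-1, -1) = 0
  height(21) = 1 + max(1, 0) = 2
  height(28) = 1 + max(-1, -1) = 0
  height(25) = 1 + max(-1, 0) = 1
  height(24) = 1 + max(2, 1) = 3
  height(41) = 1 + max(-1, -1) = 0
  height(31) = 1 + max(3, 0) = 4
  height(48) = 1 + max(-1, -1) = 0
  height(49) = 1 + max(0, -1) = 1
  height(43) = 1 + max(4, 1) = 5
Height = 5


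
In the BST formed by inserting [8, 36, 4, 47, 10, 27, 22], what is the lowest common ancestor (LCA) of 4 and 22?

Tree insertion order: [8, 36, 4, 47, 10, 27, 22]
Tree (level-order array): [8, 4, 36, None, None, 10, 47, None, 27, None, None, 22]
In a BST, the LCA of p=4, q=22 is the first node v on the
root-to-leaf path with p <= v <= q (go left if both < v, right if both > v).
Walk from root:
  at 8: 4 <= 8 <= 22, this is the LCA
LCA = 8


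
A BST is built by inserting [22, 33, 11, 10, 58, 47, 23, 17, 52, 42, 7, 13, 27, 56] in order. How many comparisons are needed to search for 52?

Search path for 52: 22 -> 33 -> 58 -> 47 -> 52
Found: True
Comparisons: 5


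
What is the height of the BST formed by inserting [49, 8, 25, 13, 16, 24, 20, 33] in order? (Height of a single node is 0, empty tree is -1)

Insertion order: [49, 8, 25, 13, 16, 24, 20, 33]
Tree (level-order array): [49, 8, None, None, 25, 13, 33, None, 16, None, None, None, 24, 20]
Compute height bottom-up (empty subtree = -1):
  height(20) = 1 + max(-1, -1) = 0
  height(24) = 1 + max(0, -1) = 1
  height(16) = 1 + max(-1, 1) = 2
  height(13) = 1 + max(-1, 2) = 3
  height(33) = 1 + max(-1, -1) = 0
  height(25) = 1 + max(3, 0) = 4
  height(8) = 1 + max(-1, 4) = 5
  height(49) = 1 + max(5, -1) = 6
Height = 6


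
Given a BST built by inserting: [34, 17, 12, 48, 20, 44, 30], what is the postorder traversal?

Tree insertion order: [34, 17, 12, 48, 20, 44, 30]
Tree (level-order array): [34, 17, 48, 12, 20, 44, None, None, None, None, 30]
Postorder traversal: [12, 30, 20, 17, 44, 48, 34]


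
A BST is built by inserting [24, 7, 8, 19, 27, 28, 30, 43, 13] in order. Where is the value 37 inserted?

Starting tree (level order): [24, 7, 27, None, 8, None, 28, None, 19, None, 30, 13, None, None, 43]
Insertion path: 24 -> 27 -> 28 -> 30 -> 43
Result: insert 37 as left child of 43
Final tree (level order): [24, 7, 27, None, 8, None, 28, None, 19, None, 30, 13, None, None, 43, None, None, 37]


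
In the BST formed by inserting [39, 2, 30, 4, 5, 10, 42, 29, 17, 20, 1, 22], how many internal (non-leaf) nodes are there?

Tree built from: [39, 2, 30, 4, 5, 10, 42, 29, 17, 20, 1, 22]
Tree (level-order array): [39, 2, 42, 1, 30, None, None, None, None, 4, None, None, 5, None, 10, None, 29, 17, None, None, 20, None, 22]
Rule: An internal node has at least one child.
Per-node child counts:
  node 39: 2 child(ren)
  node 2: 2 child(ren)
  node 1: 0 child(ren)
  node 30: 1 child(ren)
  node 4: 1 child(ren)
  node 5: 1 child(ren)
  node 10: 1 child(ren)
  node 29: 1 child(ren)
  node 17: 1 child(ren)
  node 20: 1 child(ren)
  node 22: 0 child(ren)
  node 42: 0 child(ren)
Matching nodes: [39, 2, 30, 4, 5, 10, 29, 17, 20]
Count of internal (non-leaf) nodes: 9


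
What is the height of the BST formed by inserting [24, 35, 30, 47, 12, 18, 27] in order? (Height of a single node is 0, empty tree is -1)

Insertion order: [24, 35, 30, 47, 12, 18, 27]
Tree (level-order array): [24, 12, 35, None, 18, 30, 47, None, None, 27]
Compute height bottom-up (empty subtree = -1):
  height(18) = 1 + max(-1, -1) = 0
  height(12) = 1 + max(-1, 0) = 1
  height(27) = 1 + max(-1, -1) = 0
  height(30) = 1 + max(0, -1) = 1
  height(47) = 1 + max(-1, -1) = 0
  height(35) = 1 + max(1, 0) = 2
  height(24) = 1 + max(1, 2) = 3
Height = 3


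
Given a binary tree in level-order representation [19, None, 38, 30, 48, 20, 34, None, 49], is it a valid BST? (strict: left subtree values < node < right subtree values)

Level-order array: [19, None, 38, 30, 48, 20, 34, None, 49]
Validate using subtree bounds (lo, hi): at each node, require lo < value < hi,
then recurse left with hi=value and right with lo=value.
Preorder trace (stopping at first violation):
  at node 19 with bounds (-inf, +inf): OK
  at node 38 with bounds (19, +inf): OK
  at node 30 with bounds (19, 38): OK
  at node 20 with bounds (19, 30): OK
  at node 34 with bounds (30, 38): OK
  at node 48 with bounds (38, +inf): OK
  at node 49 with bounds (48, +inf): OK
No violation found at any node.
Result: Valid BST


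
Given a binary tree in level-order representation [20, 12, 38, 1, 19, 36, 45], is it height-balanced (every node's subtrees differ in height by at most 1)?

Tree (level-order array): [20, 12, 38, 1, 19, 36, 45]
Definition: a tree is height-balanced if, at every node, |h(left) - h(right)| <= 1 (empty subtree has height -1).
Bottom-up per-node check:
  node 1: h_left=-1, h_right=-1, diff=0 [OK], height=0
  node 19: h_left=-1, h_right=-1, diff=0 [OK], height=0
  node 12: h_left=0, h_right=0, diff=0 [OK], height=1
  node 36: h_left=-1, h_right=-1, diff=0 [OK], height=0
  node 45: h_left=-1, h_right=-1, diff=0 [OK], height=0
  node 38: h_left=0, h_right=0, diff=0 [OK], height=1
  node 20: h_left=1, h_right=1, diff=0 [OK], height=2
All nodes satisfy the balance condition.
Result: Balanced


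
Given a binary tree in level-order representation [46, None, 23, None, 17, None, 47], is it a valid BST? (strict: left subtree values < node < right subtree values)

Level-order array: [46, None, 23, None, 17, None, 47]
Validate using subtree bounds (lo, hi): at each node, require lo < value < hi,
then recurse left with hi=value and right with lo=value.
Preorder trace (stopping at first violation):
  at node 46 with bounds (-inf, +inf): OK
  at node 23 with bounds (46, +inf): VIOLATION
Node 23 violates its bound: not (46 < 23 < +inf).
Result: Not a valid BST


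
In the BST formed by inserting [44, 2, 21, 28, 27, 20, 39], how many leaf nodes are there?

Tree built from: [44, 2, 21, 28, 27, 20, 39]
Tree (level-order array): [44, 2, None, None, 21, 20, 28, None, None, 27, 39]
Rule: A leaf has 0 children.
Per-node child counts:
  node 44: 1 child(ren)
  node 2: 1 child(ren)
  node 21: 2 child(ren)
  node 20: 0 child(ren)
  node 28: 2 child(ren)
  node 27: 0 child(ren)
  node 39: 0 child(ren)
Matching nodes: [20, 27, 39]
Count of leaf nodes: 3


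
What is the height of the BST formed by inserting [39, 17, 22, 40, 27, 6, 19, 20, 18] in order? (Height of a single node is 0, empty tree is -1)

Insertion order: [39, 17, 22, 40, 27, 6, 19, 20, 18]
Tree (level-order array): [39, 17, 40, 6, 22, None, None, None, None, 19, 27, 18, 20]
Compute height bottom-up (empty subtree = -1):
  height(6) = 1 + max(-1, -1) = 0
  height(18) = 1 + max(-1, -1) = 0
  height(20) = 1 + max(-1, -1) = 0
  height(19) = 1 + max(0, 0) = 1
  height(27) = 1 + max(-1, -1) = 0
  height(22) = 1 + max(1, 0) = 2
  height(17) = 1 + max(0, 2) = 3
  height(40) = 1 + max(-1, -1) = 0
  height(39) = 1 + max(3, 0) = 4
Height = 4


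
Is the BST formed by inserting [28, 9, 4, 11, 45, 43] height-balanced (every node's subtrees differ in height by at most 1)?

Tree (level-order array): [28, 9, 45, 4, 11, 43]
Definition: a tree is height-balanced if, at every node, |h(left) - h(right)| <= 1 (empty subtree has height -1).
Bottom-up per-node check:
  node 4: h_left=-1, h_right=-1, diff=0 [OK], height=0
  node 11: h_left=-1, h_right=-1, diff=0 [OK], height=0
  node 9: h_left=0, h_right=0, diff=0 [OK], height=1
  node 43: h_left=-1, h_right=-1, diff=0 [OK], height=0
  node 45: h_left=0, h_right=-1, diff=1 [OK], height=1
  node 28: h_left=1, h_right=1, diff=0 [OK], height=2
All nodes satisfy the balance condition.
Result: Balanced


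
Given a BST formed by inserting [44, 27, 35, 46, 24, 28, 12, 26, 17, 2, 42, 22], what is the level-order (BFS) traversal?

Tree insertion order: [44, 27, 35, 46, 24, 28, 12, 26, 17, 2, 42, 22]
Tree (level-order array): [44, 27, 46, 24, 35, None, None, 12, 26, 28, 42, 2, 17, None, None, None, None, None, None, None, None, None, 22]
BFS from the root, enqueuing left then right child of each popped node:
  queue [44] -> pop 44, enqueue [27, 46], visited so far: [44]
  queue [27, 46] -> pop 27, enqueue [24, 35], visited so far: [44, 27]
  queue [46, 24, 35] -> pop 46, enqueue [none], visited so far: [44, 27, 46]
  queue [24, 35] -> pop 24, enqueue [12, 26], visited so far: [44, 27, 46, 24]
  queue [35, 12, 26] -> pop 35, enqueue [28, 42], visited so far: [44, 27, 46, 24, 35]
  queue [12, 26, 28, 42] -> pop 12, enqueue [2, 17], visited so far: [44, 27, 46, 24, 35, 12]
  queue [26, 28, 42, 2, 17] -> pop 26, enqueue [none], visited so far: [44, 27, 46, 24, 35, 12, 26]
  queue [28, 42, 2, 17] -> pop 28, enqueue [none], visited so far: [44, 27, 46, 24, 35, 12, 26, 28]
  queue [42, 2, 17] -> pop 42, enqueue [none], visited so far: [44, 27, 46, 24, 35, 12, 26, 28, 42]
  queue [2, 17] -> pop 2, enqueue [none], visited so far: [44, 27, 46, 24, 35, 12, 26, 28, 42, 2]
  queue [17] -> pop 17, enqueue [22], visited so far: [44, 27, 46, 24, 35, 12, 26, 28, 42, 2, 17]
  queue [22] -> pop 22, enqueue [none], visited so far: [44, 27, 46, 24, 35, 12, 26, 28, 42, 2, 17, 22]
Result: [44, 27, 46, 24, 35, 12, 26, 28, 42, 2, 17, 22]


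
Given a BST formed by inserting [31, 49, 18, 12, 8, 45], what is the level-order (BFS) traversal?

Tree insertion order: [31, 49, 18, 12, 8, 45]
Tree (level-order array): [31, 18, 49, 12, None, 45, None, 8]
BFS from the root, enqueuing left then right child of each popped node:
  queue [31] -> pop 31, enqueue [18, 49], visited so far: [31]
  queue [18, 49] -> pop 18, enqueue [12], visited so far: [31, 18]
  queue [49, 12] -> pop 49, enqueue [45], visited so far: [31, 18, 49]
  queue [12, 45] -> pop 12, enqueue [8], visited so far: [31, 18, 49, 12]
  queue [45, 8] -> pop 45, enqueue [none], visited so far: [31, 18, 49, 12, 45]
  queue [8] -> pop 8, enqueue [none], visited so far: [31, 18, 49, 12, 45, 8]
Result: [31, 18, 49, 12, 45, 8]


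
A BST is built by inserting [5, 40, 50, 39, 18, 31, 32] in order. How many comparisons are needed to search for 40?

Search path for 40: 5 -> 40
Found: True
Comparisons: 2


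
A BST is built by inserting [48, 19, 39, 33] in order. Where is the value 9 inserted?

Starting tree (level order): [48, 19, None, None, 39, 33]
Insertion path: 48 -> 19
Result: insert 9 as left child of 19
Final tree (level order): [48, 19, None, 9, 39, None, None, 33]


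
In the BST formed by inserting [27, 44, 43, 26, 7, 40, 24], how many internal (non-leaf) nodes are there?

Tree built from: [27, 44, 43, 26, 7, 40, 24]
Tree (level-order array): [27, 26, 44, 7, None, 43, None, None, 24, 40]
Rule: An internal node has at least one child.
Per-node child counts:
  node 27: 2 child(ren)
  node 26: 1 child(ren)
  node 7: 1 child(ren)
  node 24: 0 child(ren)
  node 44: 1 child(ren)
  node 43: 1 child(ren)
  node 40: 0 child(ren)
Matching nodes: [27, 26, 7, 44, 43]
Count of internal (non-leaf) nodes: 5


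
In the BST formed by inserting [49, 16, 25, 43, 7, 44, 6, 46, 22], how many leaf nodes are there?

Tree built from: [49, 16, 25, 43, 7, 44, 6, 46, 22]
Tree (level-order array): [49, 16, None, 7, 25, 6, None, 22, 43, None, None, None, None, None, 44, None, 46]
Rule: A leaf has 0 children.
Per-node child counts:
  node 49: 1 child(ren)
  node 16: 2 child(ren)
  node 7: 1 child(ren)
  node 6: 0 child(ren)
  node 25: 2 child(ren)
  node 22: 0 child(ren)
  node 43: 1 child(ren)
  node 44: 1 child(ren)
  node 46: 0 child(ren)
Matching nodes: [6, 22, 46]
Count of leaf nodes: 3


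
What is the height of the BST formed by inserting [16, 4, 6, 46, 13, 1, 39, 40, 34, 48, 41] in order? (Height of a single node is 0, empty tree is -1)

Insertion order: [16, 4, 6, 46, 13, 1, 39, 40, 34, 48, 41]
Tree (level-order array): [16, 4, 46, 1, 6, 39, 48, None, None, None, 13, 34, 40, None, None, None, None, None, None, None, 41]
Compute height bottom-up (empty subtree = -1):
  height(1) = 1 + max(-1, -1) = 0
  height(13) = 1 + max(-1, -1) = 0
  height(6) = 1 + max(-1, 0) = 1
  height(4) = 1 + max(0, 1) = 2
  height(34) = 1 + max(-1, -1) = 0
  height(41) = 1 + max(-1, -1) = 0
  height(40) = 1 + max(-1, 0) = 1
  height(39) = 1 + max(0, 1) = 2
  height(48) = 1 + max(-1, -1) = 0
  height(46) = 1 + max(2, 0) = 3
  height(16) = 1 + max(2, 3) = 4
Height = 4


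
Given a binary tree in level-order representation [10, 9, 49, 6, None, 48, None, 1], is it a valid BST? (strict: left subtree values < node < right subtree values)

Level-order array: [10, 9, 49, 6, None, 48, None, 1]
Validate using subtree bounds (lo, hi): at each node, require lo < value < hi,
then recurse left with hi=value and right with lo=value.
Preorder trace (stopping at first violation):
  at node 10 with bounds (-inf, +inf): OK
  at node 9 with bounds (-inf, 10): OK
  at node 6 with bounds (-inf, 9): OK
  at node 1 with bounds (-inf, 6): OK
  at node 49 with bounds (10, +inf): OK
  at node 48 with bounds (10, 49): OK
No violation found at any node.
Result: Valid BST


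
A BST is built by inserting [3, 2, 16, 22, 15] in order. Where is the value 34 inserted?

Starting tree (level order): [3, 2, 16, None, None, 15, 22]
Insertion path: 3 -> 16 -> 22
Result: insert 34 as right child of 22
Final tree (level order): [3, 2, 16, None, None, 15, 22, None, None, None, 34]


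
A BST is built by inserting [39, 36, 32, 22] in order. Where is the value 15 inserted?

Starting tree (level order): [39, 36, None, 32, None, 22]
Insertion path: 39 -> 36 -> 32 -> 22
Result: insert 15 as left child of 22
Final tree (level order): [39, 36, None, 32, None, 22, None, 15]


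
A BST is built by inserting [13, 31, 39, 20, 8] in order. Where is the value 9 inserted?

Starting tree (level order): [13, 8, 31, None, None, 20, 39]
Insertion path: 13 -> 8
Result: insert 9 as right child of 8
Final tree (level order): [13, 8, 31, None, 9, 20, 39]


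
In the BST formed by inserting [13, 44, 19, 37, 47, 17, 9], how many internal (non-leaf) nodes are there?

Tree built from: [13, 44, 19, 37, 47, 17, 9]
Tree (level-order array): [13, 9, 44, None, None, 19, 47, 17, 37]
Rule: An internal node has at least one child.
Per-node child counts:
  node 13: 2 child(ren)
  node 9: 0 child(ren)
  node 44: 2 child(ren)
  node 19: 2 child(ren)
  node 17: 0 child(ren)
  node 37: 0 child(ren)
  node 47: 0 child(ren)
Matching nodes: [13, 44, 19]
Count of internal (non-leaf) nodes: 3


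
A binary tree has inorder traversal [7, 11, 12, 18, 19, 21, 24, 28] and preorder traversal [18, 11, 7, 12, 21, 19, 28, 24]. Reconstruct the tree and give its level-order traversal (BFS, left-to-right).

Inorder:  [7, 11, 12, 18, 19, 21, 24, 28]
Preorder: [18, 11, 7, 12, 21, 19, 28, 24]
Algorithm: preorder visits root first, so consume preorder in order;
for each root, split the current inorder slice at that value into
left-subtree inorder and right-subtree inorder, then recurse.
Recursive splits:
  root=18; inorder splits into left=[7, 11, 12], right=[19, 21, 24, 28]
  root=11; inorder splits into left=[7], right=[12]
  root=7; inorder splits into left=[], right=[]
  root=12; inorder splits into left=[], right=[]
  root=21; inorder splits into left=[19], right=[24, 28]
  root=19; inorder splits into left=[], right=[]
  root=28; inorder splits into left=[24], right=[]
  root=24; inorder splits into left=[], right=[]
Reconstructed level-order: [18, 11, 21, 7, 12, 19, 28, 24]


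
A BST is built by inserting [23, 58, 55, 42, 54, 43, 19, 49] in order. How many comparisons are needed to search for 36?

Search path for 36: 23 -> 58 -> 55 -> 42
Found: False
Comparisons: 4


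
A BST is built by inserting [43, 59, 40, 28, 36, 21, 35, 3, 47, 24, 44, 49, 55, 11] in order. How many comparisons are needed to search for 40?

Search path for 40: 43 -> 40
Found: True
Comparisons: 2


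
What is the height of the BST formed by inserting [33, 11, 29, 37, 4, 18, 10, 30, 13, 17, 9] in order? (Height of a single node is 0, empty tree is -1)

Insertion order: [33, 11, 29, 37, 4, 18, 10, 30, 13, 17, 9]
Tree (level-order array): [33, 11, 37, 4, 29, None, None, None, 10, 18, 30, 9, None, 13, None, None, None, None, None, None, 17]
Compute height bottom-up (empty subtree = -1):
  height(9) = 1 + max(-1, -1) = 0
  height(10) = 1 + max(0, -1) = 1
  height(4) = 1 + max(-1, 1) = 2
  height(17) = 1 + max(-1, -1) = 0
  height(13) = 1 + max(-1, 0) = 1
  height(18) = 1 + max(1, -1) = 2
  height(30) = 1 + max(-1, -1) = 0
  height(29) = 1 + max(2, 0) = 3
  height(11) = 1 + max(2, 3) = 4
  height(37) = 1 + max(-1, -1) = 0
  height(33) = 1 + max(4, 0) = 5
Height = 5


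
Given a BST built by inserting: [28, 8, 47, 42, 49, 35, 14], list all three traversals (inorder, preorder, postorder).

Tree insertion order: [28, 8, 47, 42, 49, 35, 14]
Tree (level-order array): [28, 8, 47, None, 14, 42, 49, None, None, 35]
Inorder (L, root, R): [8, 14, 28, 35, 42, 47, 49]
Preorder (root, L, R): [28, 8, 14, 47, 42, 35, 49]
Postorder (L, R, root): [14, 8, 35, 42, 49, 47, 28]


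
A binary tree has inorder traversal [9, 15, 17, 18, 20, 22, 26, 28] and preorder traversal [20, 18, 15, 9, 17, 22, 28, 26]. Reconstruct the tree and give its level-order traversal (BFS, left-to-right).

Inorder:  [9, 15, 17, 18, 20, 22, 26, 28]
Preorder: [20, 18, 15, 9, 17, 22, 28, 26]
Algorithm: preorder visits root first, so consume preorder in order;
for each root, split the current inorder slice at that value into
left-subtree inorder and right-subtree inorder, then recurse.
Recursive splits:
  root=20; inorder splits into left=[9, 15, 17, 18], right=[22, 26, 28]
  root=18; inorder splits into left=[9, 15, 17], right=[]
  root=15; inorder splits into left=[9], right=[17]
  root=9; inorder splits into left=[], right=[]
  root=17; inorder splits into left=[], right=[]
  root=22; inorder splits into left=[], right=[26, 28]
  root=28; inorder splits into left=[26], right=[]
  root=26; inorder splits into left=[], right=[]
Reconstructed level-order: [20, 18, 22, 15, 28, 9, 17, 26]
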